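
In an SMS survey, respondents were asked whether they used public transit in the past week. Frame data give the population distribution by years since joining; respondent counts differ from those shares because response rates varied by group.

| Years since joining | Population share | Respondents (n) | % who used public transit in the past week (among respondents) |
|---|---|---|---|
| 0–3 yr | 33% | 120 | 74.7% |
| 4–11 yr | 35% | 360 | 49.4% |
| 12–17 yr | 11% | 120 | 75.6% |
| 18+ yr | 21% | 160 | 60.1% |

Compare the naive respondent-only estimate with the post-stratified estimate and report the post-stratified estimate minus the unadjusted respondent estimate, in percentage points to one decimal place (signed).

+3.1 percentage points

Without adjustment, the pooled respondent share is:
  (120/760)×74.7 + (360/760)×49.4 + (120/760)×75.6 + (160/760)×60.1 = 59.7842%
Post-stratified estimate weights by population shares:
  0.33×74.7 + 0.35×49.4 + 0.11×75.6 + 0.21×60.1 = 62.878%
Difference = 62.878 − 59.7842 = 3.0938 pp.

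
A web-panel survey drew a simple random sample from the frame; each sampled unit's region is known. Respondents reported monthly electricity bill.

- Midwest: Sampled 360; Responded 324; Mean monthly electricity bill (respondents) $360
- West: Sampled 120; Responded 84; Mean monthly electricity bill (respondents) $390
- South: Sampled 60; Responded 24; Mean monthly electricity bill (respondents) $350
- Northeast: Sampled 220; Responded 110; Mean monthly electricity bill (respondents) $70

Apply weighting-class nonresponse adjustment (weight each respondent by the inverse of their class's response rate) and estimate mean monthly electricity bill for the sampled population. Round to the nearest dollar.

$280

Class response rates: Midwest 324/360 = 90%, West 84/120 = 70%, South 24/60 = 40%, Northeast 110/220 = 50%.
Inverse-response-rate weighting restores each class to its sampled count, so class totals weight by n_sampled:
  Midwest: 360 × 360 = 129,600
  West: 120 × 390 = 46,800
  South: 60 × 350 = 21,000
  Northeast: 220 × 70 = 15,400
Adjusted estimate = 212,800 / 760 = 280 → $280.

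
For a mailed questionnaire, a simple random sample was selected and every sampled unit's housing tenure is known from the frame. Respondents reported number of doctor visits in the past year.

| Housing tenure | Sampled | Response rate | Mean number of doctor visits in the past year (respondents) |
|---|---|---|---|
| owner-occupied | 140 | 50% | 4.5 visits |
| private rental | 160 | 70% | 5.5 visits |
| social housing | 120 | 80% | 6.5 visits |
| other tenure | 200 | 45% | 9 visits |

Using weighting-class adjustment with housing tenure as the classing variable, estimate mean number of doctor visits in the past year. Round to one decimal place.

Inverse-response-rate weighting restores each class to its sampled count, so class totals weight by n_sampled:
  owner-occupied: 140 × 4.5 = 630
  private rental: 160 × 5.5 = 880
  social housing: 120 × 6.5 = 780
  other tenure: 200 × 9 = 1800
Adjusted estimate = 4090 / 620 = 6.59677 → 6.6.

6.6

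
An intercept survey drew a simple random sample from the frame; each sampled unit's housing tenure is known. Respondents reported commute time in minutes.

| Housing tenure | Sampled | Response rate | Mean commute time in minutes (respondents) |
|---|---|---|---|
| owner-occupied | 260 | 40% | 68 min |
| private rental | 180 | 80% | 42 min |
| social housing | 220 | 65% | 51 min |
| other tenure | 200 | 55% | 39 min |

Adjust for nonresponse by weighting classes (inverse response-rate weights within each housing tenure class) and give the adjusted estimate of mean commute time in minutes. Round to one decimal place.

51.5

With weight = n_sampled/n_responded per class, the weighted class total is n_sampled:
  owner-occupied: 260 × 68 = 17,680
  private rental: 180 × 42 = 7560
  social housing: 220 × 51 = 11,220
  other tenure: 200 × 39 = 7800
Adjusted estimate = 44,260 / 860 = 51.4651 → 51.5.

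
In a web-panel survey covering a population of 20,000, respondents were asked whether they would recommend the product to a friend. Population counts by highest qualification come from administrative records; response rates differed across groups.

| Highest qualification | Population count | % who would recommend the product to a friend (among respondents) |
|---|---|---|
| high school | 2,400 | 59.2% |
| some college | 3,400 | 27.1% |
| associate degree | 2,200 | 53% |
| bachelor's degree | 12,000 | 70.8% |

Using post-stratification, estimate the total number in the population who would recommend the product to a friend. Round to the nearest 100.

Estimated count per cell = population count × respondent percentage:
  high school: 2,400 × 59.2% = 1420.8
  some college: 3,400 × 27.1% = 921.4
  associate degree: 2,200 × 53% = 1166
  bachelor's degree: 12,000 × 70.8% = 8496
Estimated total = 12004.2 → 12,000.

12,000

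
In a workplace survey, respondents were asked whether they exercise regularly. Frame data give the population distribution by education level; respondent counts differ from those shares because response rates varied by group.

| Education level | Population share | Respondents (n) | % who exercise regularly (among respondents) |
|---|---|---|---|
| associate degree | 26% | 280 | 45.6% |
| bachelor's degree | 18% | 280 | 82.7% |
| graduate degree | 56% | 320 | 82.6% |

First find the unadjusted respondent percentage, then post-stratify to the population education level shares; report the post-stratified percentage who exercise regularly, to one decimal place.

Naive respondent-only estimate (weights = respondent counts):
  (280/880)×45.6 + (280/880)×82.7 + (320/880)×82.6 = 70.8591%
Post-stratifying to population shares instead:
  0.26×45.6 + 0.18×82.7 + 0.56×82.6 = 72.998%

73.0%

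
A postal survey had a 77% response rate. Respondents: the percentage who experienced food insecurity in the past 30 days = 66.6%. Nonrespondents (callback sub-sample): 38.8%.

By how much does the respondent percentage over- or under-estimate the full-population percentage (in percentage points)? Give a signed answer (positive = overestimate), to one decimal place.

+6.4 percentage points

Nonresponse fraction = 1 − 0.77 = 0.23.
Bias = (nonresponse fraction) × (respondent percentage − nonrespondent percentage)
     = 0.23 × (66.6 − 38.8) = 0.23 × 27.8 = 6.394.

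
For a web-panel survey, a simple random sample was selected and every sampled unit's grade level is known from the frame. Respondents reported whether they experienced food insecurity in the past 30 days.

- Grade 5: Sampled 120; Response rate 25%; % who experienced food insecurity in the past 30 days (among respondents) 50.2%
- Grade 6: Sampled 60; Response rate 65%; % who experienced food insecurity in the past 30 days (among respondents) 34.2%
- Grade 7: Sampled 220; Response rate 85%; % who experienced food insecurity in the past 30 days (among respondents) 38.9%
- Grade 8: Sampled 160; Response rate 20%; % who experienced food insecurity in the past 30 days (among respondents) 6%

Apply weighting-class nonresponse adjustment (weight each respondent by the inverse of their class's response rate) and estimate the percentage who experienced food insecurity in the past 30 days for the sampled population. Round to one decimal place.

With weight = n_sampled/n_responded per class, the weighted class total is n_sampled:
  Grade 5: 120 × 50.2 = 6024
  Grade 6: 60 × 34.2 = 2052
  Grade 7: 220 × 38.9 = 8558
  Grade 8: 160 × 6 = 960
Adjusted estimate = 17,594 / 560 = 31.4179 → 31.4%.

31.4%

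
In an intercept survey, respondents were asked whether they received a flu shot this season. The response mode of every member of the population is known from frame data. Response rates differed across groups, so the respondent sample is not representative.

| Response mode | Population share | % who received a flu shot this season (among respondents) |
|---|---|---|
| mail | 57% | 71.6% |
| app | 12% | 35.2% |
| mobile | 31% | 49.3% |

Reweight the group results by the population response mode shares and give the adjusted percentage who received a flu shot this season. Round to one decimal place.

Each cell contributes population-share × respondent value:
  mail: 0.57 × 71.6 = 40.812
  app: 0.12 × 35.2 = 4.224
  mobile: 0.31 × 49.3 = 15.283
Post-stratified estimate = 60.319 → 60.3%.

60.3%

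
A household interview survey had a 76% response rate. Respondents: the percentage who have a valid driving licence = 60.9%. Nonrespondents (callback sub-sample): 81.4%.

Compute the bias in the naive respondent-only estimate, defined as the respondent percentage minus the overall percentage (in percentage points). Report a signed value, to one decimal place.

Nonresponse fraction = 1 − 0.76 = 0.24.
Bias = (nonresponse fraction) × (respondent percentage − nonrespondent percentage)
     = 0.24 × (60.9 − 81.4) = 0.24 × -20.5 = -4.92.

-4.9 percentage points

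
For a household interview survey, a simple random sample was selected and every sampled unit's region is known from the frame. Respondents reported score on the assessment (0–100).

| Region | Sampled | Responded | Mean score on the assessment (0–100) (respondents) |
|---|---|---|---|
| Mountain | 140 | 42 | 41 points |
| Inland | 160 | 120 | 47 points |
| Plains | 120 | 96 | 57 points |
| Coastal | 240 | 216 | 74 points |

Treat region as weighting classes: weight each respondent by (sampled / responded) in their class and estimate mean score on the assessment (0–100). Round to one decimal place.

57.4

Response rates by class: Mountain 42/140 = 30%, Inland 120/160 = 75%, Plains 96/120 = 80%, Coastal 216/240 = 90%.
With weight = n_sampled/n_responded per class, the weighted class total is n_sampled:
  Mountain: 140 × 41 = 5740
  Inland: 160 × 47 = 7520
  Plains: 120 × 57 = 6840
  Coastal: 240 × 74 = 17,760
Adjusted estimate = 37,860 / 660 = 57.3636 → 57.4.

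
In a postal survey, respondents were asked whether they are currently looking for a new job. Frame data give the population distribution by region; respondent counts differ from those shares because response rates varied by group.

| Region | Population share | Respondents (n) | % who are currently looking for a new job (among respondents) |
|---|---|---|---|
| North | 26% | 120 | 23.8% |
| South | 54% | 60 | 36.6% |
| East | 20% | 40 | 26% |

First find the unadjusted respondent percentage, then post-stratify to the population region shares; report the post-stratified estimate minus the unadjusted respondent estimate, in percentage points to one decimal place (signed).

+3.5 percentage points

Without adjustment, the pooled respondent share is:
  (120/220)×23.8 + (60/220)×36.6 + (40/220)×26 = 27.6909%
Reweighting by population region shares:
  0.26×23.8 + 0.54×36.6 + 0.2×26 = 31.152%
Difference = 31.152 − 27.6909 = 3.4611 pp.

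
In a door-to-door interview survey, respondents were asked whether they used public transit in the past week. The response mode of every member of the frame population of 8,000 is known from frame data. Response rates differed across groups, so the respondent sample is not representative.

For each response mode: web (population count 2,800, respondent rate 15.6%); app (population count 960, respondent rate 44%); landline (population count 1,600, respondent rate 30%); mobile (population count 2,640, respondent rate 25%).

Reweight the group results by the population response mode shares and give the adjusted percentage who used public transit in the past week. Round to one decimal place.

Post-stratification weights by population share, not respondent share:
  web: (2,800/8,000) × 15.6 = 5.46
  app: (960/8,000) × 44 = 5.28
  landline: (1,600/8,000) × 30 = 6
  mobile: (2,640/8,000) × 25 = 8.25
Post-stratified estimate = 24.99 → 25.0%.

25.0%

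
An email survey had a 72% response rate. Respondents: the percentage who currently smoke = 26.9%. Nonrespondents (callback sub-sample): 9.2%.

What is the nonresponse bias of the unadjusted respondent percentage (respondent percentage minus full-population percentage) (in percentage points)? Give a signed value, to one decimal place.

+5.0 percentage points

Nonresponse fraction = 1 − 0.72 = 0.28.
Bias = (nonresponse fraction) × (respondent percentage − nonrespondent percentage)
     = 0.28 × (26.9 − 9.2) = 0.28 × 17.7 = 4.956.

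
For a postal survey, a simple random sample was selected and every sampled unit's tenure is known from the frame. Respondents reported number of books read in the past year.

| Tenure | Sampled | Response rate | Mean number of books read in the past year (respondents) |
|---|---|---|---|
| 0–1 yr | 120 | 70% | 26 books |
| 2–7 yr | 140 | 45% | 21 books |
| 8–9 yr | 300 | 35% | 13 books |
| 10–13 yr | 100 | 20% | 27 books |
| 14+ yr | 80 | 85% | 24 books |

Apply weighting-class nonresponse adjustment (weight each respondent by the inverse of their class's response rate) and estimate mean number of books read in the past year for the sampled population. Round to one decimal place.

19.7

Weighting each respondent by the inverse class response rate inflates each class back to its sampled size, so the class weight is n_sampled:
  0–1 yr: 120 × 26 = 3120
  2–7 yr: 140 × 21 = 2940
  8–9 yr: 300 × 13 = 3900
  10–13 yr: 100 × 27 = 2700
  14+ yr: 80 × 24 = 1920
Adjusted estimate = 14,580 / 740 = 19.7027 → 19.7.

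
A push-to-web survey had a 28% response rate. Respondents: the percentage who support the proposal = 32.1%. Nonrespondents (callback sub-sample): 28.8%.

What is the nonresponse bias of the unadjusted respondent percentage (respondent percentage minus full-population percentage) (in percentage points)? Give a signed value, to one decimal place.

Nonresponse fraction = 1 − 0.28 = 0.72.
Bias = (nonresponse fraction) × (respondent percentage − nonrespondent percentage)
     = 0.72 × (32.1 − 28.8) = 0.72 × 3.3 = 2.376.

+2.4 percentage points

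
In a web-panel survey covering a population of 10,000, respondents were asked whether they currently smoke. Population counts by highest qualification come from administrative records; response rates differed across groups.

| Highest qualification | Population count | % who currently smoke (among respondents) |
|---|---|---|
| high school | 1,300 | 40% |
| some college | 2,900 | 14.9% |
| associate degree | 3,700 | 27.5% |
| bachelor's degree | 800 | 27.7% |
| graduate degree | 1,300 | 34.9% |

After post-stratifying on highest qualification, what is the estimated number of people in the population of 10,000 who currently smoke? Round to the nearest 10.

Estimated count per cell = population count × respondent percentage:
  high school: 1,300 × 40% = 520
  some college: 2,900 × 14.9% = 432.1
  associate degree: 3,700 × 27.5% = 1017.5
  bachelor's degree: 800 × 27.7% = 221.6
  graduate degree: 1,300 × 34.9% = 453.7
Estimated total = 2644.9 → 2,640.

2,640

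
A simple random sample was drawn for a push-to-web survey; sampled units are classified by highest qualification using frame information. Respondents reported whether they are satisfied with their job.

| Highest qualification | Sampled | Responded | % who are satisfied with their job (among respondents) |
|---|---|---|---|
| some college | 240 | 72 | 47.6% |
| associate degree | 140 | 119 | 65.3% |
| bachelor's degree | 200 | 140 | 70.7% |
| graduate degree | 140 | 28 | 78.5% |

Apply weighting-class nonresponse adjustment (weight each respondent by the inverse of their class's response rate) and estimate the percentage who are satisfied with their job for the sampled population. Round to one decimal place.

63.5%

Response rates by class: some college 72/240 = 30%, associate degree 119/140 = 85%, bachelor's degree 140/200 = 70%, graduate degree 28/140 = 20%.
Inverse-response-rate weighting restores each class to its sampled count, so class totals weight by n_sampled:
  some college: 240 × 47.6 = 11,424
  associate degree: 140 × 65.3 = 9142
  bachelor's degree: 200 × 70.7 = 14,140
  graduate degree: 140 × 78.5 = 10,990
Adjusted estimate = 45,696 / 720 = 63.4667 → 63.5%.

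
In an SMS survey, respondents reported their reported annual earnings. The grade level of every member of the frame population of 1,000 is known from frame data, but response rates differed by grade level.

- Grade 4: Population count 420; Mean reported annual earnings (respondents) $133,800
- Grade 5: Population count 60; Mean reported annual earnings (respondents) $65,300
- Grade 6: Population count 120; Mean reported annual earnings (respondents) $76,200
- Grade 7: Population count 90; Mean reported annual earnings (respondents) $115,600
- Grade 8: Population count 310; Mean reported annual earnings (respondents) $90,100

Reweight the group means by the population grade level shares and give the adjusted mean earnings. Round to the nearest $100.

$107,600

Post-stratification weights by population share, not respondent share:
  Grade 4: (420/1,000) × 133,800 = 56,196
  Grade 5: (60/1,000) × 65,300 = 3918
  Grade 6: (120/1,000) × 76,200 = 9144
  Grade 7: (90/1,000) × 115,600 = 10,404
  Grade 8: (310/1,000) × 90,100 = 27,931
Post-stratified estimate = 107,593 → $107,600.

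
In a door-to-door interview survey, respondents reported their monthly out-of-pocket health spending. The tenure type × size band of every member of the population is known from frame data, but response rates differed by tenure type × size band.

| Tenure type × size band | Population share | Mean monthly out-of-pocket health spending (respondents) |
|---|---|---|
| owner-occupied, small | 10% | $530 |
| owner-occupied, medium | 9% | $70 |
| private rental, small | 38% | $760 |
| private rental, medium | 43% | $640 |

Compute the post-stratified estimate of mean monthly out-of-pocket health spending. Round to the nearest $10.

$620

Weight each group's respondent value by its population share:
  owner-occupied, small: 0.1 × 530 = 53
  owner-occupied, medium: 0.09 × 70 = 6.3
  private rental, small: 0.38 × 760 = 288.8
  private rental, medium: 0.43 × 640 = 275.2
Post-stratified estimate = 623.3 → $620.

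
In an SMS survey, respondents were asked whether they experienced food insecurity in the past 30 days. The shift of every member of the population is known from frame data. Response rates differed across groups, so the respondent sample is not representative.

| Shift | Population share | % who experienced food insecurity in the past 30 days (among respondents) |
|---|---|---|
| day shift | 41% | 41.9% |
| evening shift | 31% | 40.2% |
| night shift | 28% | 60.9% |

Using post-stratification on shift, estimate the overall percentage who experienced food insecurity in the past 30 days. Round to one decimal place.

46.7%

Post-stratification weights by population share, not respondent share:
  day shift: 0.41 × 41.9 = 17.179
  evening shift: 0.31 × 40.2 = 12.462
  night shift: 0.28 × 60.9 = 17.052
Post-stratified estimate = 46.693 → 46.7%.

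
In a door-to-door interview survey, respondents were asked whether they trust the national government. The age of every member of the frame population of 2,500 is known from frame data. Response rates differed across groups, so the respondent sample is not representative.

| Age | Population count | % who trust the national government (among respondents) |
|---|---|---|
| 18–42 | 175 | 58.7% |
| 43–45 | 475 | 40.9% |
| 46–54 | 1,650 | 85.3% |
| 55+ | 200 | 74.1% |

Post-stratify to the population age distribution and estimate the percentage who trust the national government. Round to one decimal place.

Weight each group's respondent value by its population share:
  18–42: (175/2,500) × 58.7 = 4.109
  43–45: (475/2,500) × 40.9 = 7.771
  46–54: (1,650/2,500) × 85.3 = 56.298
  55+: (200/2,500) × 74.1 = 5.928
Post-stratified estimate = 74.106 → 74.1%.

74.1%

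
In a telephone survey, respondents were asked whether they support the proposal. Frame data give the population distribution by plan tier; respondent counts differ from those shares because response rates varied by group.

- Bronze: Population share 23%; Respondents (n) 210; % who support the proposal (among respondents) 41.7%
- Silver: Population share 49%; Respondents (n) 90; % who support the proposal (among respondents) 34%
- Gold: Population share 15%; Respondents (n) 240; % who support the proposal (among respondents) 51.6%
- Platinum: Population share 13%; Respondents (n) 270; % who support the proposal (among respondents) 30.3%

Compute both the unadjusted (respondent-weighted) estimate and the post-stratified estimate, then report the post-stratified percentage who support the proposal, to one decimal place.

37.9%

Without adjustment, the pooled respondent share is:
  (210/810)×41.7 + (90/810)×34 + (240/810)×51.6 + (270/810)×30.3 = 39.9778%
Reweighting by population plan tier shares:
  0.23×41.7 + 0.49×34 + 0.15×51.6 + 0.13×30.3 = 37.93%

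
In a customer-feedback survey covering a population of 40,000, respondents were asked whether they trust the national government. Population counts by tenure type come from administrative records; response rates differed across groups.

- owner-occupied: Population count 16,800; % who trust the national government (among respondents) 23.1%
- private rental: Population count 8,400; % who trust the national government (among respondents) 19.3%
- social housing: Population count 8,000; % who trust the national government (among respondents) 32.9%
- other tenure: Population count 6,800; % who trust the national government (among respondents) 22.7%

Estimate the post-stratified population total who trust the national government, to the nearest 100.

Apply each group's respondent rate to its population count:
  owner-occupied: 16,800 × 23.1% = 3880.8
  private rental: 8,400 × 19.3% = 1621.2
  social housing: 8,000 × 32.9% = 2632
  other tenure: 6,800 × 22.7% = 1543.6
Estimated total = 9677.6 → 9,700.

9,700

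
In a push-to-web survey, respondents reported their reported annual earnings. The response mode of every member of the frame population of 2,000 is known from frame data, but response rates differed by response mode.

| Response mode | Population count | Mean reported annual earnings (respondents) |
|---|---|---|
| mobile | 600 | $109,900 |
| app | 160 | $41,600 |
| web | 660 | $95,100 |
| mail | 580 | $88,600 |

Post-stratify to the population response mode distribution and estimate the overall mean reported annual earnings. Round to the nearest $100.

$93,400

Post-stratification weights by population share, not respondent share:
  mobile: (600/2,000) × 109,900 = 32,970
  app: (160/2,000) × 41,600 = 3328
  web: (660/2,000) × 95,100 = 31,383
  mail: (580/2,000) × 88,600 = 25,694
Post-stratified estimate = 93,375 → $93,400.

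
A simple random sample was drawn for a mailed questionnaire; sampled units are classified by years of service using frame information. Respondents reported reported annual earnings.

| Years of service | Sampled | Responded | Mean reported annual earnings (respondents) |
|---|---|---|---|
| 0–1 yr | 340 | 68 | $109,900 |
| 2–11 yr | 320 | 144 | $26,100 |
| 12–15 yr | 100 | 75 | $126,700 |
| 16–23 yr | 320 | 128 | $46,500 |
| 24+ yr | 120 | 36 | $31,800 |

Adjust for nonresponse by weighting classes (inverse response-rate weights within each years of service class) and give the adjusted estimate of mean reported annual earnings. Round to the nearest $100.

$64,200

Response rates by class: 0–1 yr 68/340 = 20%, 2–11 yr 144/320 = 45%, 12–15 yr 75/100 = 75%, 16–23 yr 128/320 = 40%, 24+ yr 36/120 = 30%.
Inverse-response-rate weighting restores each class to its sampled count, so class totals weight by n_sampled:
  0–1 yr: 340 × 109,900 = 37,366,000
  2–11 yr: 320 × 26,100 = 8,352,000
  12–15 yr: 100 × 126,700 = 12,670,000
  16–23 yr: 320 × 46,500 = 14,880,000
  24+ yr: 120 × 31,800 = 3,816,000
Adjusted estimate = 77,084,000 / 1,200 = 64236.7 → $64,200.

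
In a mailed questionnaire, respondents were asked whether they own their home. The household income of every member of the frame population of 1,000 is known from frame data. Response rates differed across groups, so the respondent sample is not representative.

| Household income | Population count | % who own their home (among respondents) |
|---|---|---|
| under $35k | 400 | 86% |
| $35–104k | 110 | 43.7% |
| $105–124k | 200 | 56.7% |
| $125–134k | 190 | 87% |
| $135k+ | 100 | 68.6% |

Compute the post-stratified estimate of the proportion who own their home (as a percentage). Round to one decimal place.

73.9%

Reweight to the known household income distribution:
  under $35k: (400/1,000) × 86 = 34.4
  $35–104k: (110/1,000) × 43.7 = 4.807
  $105–124k: (200/1,000) × 56.7 = 11.34
  $125–134k: (190/1,000) × 87 = 16.53
  $135k+: (100/1,000) × 68.6 = 6.86
Post-stratified estimate = 73.937 → 73.9%.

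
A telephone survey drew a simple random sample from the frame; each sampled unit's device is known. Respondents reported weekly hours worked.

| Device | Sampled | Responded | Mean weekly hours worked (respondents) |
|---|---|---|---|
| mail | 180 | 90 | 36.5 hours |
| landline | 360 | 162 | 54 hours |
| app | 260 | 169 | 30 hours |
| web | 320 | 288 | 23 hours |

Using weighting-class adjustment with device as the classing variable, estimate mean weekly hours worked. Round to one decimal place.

Class response rates: mail 90/180 = 50%, landline 162/360 = 45%, app 169/260 = 65%, web 288/320 = 90%.
Each respondent's weight = sampled/responded in their class; summing within a class gives n_sampled, so:
  mail: 180 × 36.5 = 6570
  landline: 360 × 54 = 19,440
  app: 260 × 30 = 7800
  web: 320 × 23 = 7360
Adjusted estimate = 41,170 / 1,120 = 36.7589 → 36.8.

36.8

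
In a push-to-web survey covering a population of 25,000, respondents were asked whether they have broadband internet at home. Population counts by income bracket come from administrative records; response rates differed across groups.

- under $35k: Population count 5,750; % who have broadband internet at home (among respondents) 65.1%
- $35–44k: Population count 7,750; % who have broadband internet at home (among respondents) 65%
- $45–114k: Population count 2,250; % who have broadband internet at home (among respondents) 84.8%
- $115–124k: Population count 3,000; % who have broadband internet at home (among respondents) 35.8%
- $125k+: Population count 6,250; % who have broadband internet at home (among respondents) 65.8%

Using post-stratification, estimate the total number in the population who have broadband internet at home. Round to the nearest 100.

Each cell contributes its population count × the respondent rate:
  under $35k: 5,750 × 65.1% = 3743.25
  $35–44k: 7,750 × 65% = 5037.5
  $45–114k: 2,250 × 84.8% = 1908
  $115–124k: 3,000 × 35.8% = 1074
  $125k+: 6,250 × 65.8% = 4112.5
Estimated total = 15875.2 → 15,900.

15,900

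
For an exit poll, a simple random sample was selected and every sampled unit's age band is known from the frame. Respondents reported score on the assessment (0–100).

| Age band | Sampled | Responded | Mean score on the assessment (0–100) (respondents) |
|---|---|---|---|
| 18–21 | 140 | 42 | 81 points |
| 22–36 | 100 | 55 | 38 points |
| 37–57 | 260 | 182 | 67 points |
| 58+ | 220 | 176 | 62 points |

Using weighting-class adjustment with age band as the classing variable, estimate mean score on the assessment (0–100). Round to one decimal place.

Class response rates: 18–21 42/140 = 30%, 22–36 55/100 = 55%, 37–57 182/260 = 70%, 58+ 176/220 = 80%.
Weighting each respondent by the inverse class response rate inflates each class back to its sampled size, so the class weight is n_sampled:
  18–21: 140 × 81 = 11,340
  22–36: 100 × 38 = 3800
  37–57: 260 × 67 = 17,420
  58+: 220 × 62 = 13,640
Adjusted estimate = 46,200 / 720 = 64.1667 → 64.2.

64.2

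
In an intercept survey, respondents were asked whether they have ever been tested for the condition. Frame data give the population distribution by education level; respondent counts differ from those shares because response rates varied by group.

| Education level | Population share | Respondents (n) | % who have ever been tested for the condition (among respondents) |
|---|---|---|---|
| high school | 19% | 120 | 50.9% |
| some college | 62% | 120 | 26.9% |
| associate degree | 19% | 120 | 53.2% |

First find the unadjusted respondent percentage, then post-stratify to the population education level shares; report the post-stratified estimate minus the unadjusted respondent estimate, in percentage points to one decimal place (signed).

Naive respondent-only estimate (weights = respondent counts):
  (120/360)×50.9 + (120/360)×26.9 + (120/360)×53.2 = 43.6667%
Post-stratified estimate weights by population shares:
  0.19×50.9 + 0.62×26.9 + 0.19×53.2 = 36.457%
Difference = 36.457 − 43.6667 = -7.2097 pp.

-7.2 percentage points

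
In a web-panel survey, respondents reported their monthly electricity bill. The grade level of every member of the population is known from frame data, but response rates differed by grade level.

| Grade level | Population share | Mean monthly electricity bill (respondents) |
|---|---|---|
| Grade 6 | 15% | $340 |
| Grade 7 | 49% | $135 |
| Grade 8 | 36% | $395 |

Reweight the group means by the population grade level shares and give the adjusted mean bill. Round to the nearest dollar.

Reweight to the known grade level distribution:
  Grade 6: 0.15 × 340 = 51
  Grade 7: 0.49 × 135 = 66.15
  Grade 8: 0.36 × 395 = 142.2
Post-stratified estimate = 259.35 → $259.

$259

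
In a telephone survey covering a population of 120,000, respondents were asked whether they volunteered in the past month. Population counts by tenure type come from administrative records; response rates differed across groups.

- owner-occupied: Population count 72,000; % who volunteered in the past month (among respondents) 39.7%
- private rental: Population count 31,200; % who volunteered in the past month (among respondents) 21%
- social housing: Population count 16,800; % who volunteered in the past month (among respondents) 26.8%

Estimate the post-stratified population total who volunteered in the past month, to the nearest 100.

39,600

Apply each group's respondent rate to its population count:
  owner-occupied: 72,000 × 39.7% = 28,584
  private rental: 31,200 × 21% = 6552
  social housing: 16,800 × 26.8% = 4502.4
Estimated total = 39638.4 → 39,600.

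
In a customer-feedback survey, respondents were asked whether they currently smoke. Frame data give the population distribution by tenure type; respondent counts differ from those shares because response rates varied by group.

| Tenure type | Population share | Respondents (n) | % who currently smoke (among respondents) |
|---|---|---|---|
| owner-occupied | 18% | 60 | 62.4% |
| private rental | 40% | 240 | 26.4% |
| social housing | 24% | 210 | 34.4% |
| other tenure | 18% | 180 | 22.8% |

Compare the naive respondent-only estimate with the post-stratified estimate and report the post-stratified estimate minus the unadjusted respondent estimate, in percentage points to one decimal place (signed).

+3.1 percentage points

Without adjustment, the pooled respondent share is:
  (60/690)×62.4 + (240/690)×26.4 + (210/690)×34.4 + (180/690)×22.8 = 31.0261%
Reweighting by population tenure type shares:
  0.18×62.4 + 0.4×26.4 + 0.24×34.4 + 0.18×22.8 = 34.152%
Difference = 34.152 − 31.0261 = 3.1259 pp.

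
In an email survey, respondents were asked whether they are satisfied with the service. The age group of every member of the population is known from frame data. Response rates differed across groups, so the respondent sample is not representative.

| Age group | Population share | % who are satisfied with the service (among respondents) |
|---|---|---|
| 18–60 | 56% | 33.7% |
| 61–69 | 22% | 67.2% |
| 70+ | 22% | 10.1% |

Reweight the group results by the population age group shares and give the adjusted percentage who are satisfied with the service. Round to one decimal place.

35.9%

Weight each group's respondent value by its population share:
  18–60: 0.56 × 33.7 = 18.872
  61–69: 0.22 × 67.2 = 14.784
  70+: 0.22 × 10.1 = 2.222
Post-stratified estimate = 35.878 → 35.9%.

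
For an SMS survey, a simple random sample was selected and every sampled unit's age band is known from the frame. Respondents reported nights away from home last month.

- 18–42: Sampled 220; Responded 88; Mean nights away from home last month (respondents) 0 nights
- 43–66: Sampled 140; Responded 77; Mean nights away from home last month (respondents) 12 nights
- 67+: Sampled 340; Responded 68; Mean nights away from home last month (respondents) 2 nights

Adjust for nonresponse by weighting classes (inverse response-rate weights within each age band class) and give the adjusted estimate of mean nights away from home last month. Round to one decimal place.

Class response rates: 18–42 88/220 = 40%, 43–66 77/140 = 55%, 67+ 68/340 = 20%.
Weighting each respondent by the inverse class response rate inflates each class back to its sampled size, so the class weight is n_sampled:
  18–42: 220 × 0 = 0
  43–66: 140 × 12 = 1680
  67+: 340 × 2 = 680
Adjusted estimate = 2360 / 700 = 3.37143 → 3.4.

3.4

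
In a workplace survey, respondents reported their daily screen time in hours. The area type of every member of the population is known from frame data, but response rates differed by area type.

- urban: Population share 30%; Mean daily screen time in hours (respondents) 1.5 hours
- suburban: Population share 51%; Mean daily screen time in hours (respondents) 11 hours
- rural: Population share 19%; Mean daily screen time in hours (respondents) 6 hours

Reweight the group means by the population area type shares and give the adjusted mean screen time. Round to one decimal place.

Each cell contributes population-share × respondent value:
  urban: 0.3 × 1.5 = 0.45
  suburban: 0.51 × 11 = 5.61
  rural: 0.19 × 6 = 1.14
Post-stratified estimate = 7.2 → 7.2.

7.2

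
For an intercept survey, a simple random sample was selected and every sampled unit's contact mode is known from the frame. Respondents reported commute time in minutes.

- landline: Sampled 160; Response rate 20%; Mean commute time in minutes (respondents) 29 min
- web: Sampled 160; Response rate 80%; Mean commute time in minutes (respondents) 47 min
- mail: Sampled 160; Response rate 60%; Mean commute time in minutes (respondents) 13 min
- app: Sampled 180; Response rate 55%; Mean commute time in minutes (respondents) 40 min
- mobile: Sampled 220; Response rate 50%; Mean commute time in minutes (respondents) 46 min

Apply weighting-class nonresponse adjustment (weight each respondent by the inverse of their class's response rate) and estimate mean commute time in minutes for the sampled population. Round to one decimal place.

With weight = n_sampled/n_responded per class, the weighted class total is n_sampled:
  landline: 160 × 29 = 4640
  web: 160 × 47 = 7520
  mail: 160 × 13 = 2080
  app: 180 × 40 = 7200
  mobile: 220 × 46 = 10,120
Adjusted estimate = 31,560 / 880 = 35.8636 → 35.9.

35.9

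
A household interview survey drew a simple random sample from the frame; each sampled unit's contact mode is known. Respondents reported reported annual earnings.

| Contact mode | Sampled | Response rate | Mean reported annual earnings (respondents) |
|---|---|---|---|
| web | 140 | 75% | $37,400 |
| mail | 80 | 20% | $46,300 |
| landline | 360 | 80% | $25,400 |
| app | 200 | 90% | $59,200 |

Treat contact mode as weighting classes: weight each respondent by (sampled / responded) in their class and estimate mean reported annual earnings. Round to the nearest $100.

$38,400

Inverse-response-rate weighting restores each class to its sampled count, so class totals weight by n_sampled:
  web: 140 × 37,400 = 5,236,000
  mail: 80 × 46,300 = 3,704,000
  landline: 360 × 25,400 = 9,144,000
  app: 200 × 59,200 = 11,840,000
Adjusted estimate = 29,924,000 / 780 = 38364.1 → $38,400.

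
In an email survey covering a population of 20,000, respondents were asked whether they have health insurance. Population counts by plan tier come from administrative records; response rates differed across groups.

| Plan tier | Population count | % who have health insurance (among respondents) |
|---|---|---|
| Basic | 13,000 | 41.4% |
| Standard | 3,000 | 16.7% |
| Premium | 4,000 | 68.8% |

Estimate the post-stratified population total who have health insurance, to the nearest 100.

8,600

Estimated count per cell = population count × respondent percentage:
  Basic: 13,000 × 41.4% = 5382
  Standard: 3,000 × 16.7% = 501
  Premium: 4,000 × 68.8% = 2752
Estimated total = 8635 → 8,600.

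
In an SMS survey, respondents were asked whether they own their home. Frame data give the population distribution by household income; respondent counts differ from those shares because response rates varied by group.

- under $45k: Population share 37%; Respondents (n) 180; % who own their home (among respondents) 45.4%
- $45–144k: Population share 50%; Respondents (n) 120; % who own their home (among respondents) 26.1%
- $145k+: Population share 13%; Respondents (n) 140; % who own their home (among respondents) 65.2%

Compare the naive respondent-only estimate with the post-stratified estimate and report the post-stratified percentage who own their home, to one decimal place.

Without adjustment, the pooled respondent share is:
  (180/440)×45.4 + (120/440)×26.1 + (140/440)×65.2 = 46.4364%
Post-stratified estimate weights by population shares:
  0.37×45.4 + 0.5×26.1 + 0.13×65.2 = 38.324%

38.3%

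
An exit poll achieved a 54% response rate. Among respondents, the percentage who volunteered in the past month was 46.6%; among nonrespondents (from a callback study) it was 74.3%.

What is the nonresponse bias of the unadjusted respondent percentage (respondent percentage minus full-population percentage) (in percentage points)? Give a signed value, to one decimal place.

Nonresponse fraction = 1 − 0.54 = 0.46.
Bias = (nonresponse fraction) × (respondent percentage − nonrespondent percentage)
     = 0.46 × (46.6 − 74.3) = 0.46 × -27.7 = -12.742.

-12.7 percentage points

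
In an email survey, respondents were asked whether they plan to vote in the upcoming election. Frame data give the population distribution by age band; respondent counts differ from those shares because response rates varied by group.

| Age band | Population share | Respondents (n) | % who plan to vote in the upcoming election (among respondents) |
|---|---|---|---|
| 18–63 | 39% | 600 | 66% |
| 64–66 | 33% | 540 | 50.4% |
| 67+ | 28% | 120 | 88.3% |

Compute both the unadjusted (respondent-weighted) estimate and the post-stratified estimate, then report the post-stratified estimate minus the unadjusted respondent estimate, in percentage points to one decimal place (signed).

Unadjusted (pooled respondent) estimate weights by respondent counts:
  (600/1260)×66 + (540/1260)×50.4 + (120/1260)×88.3 = 61.4381%
Post-stratifying to population shares instead:
  0.39×66 + 0.33×50.4 + 0.28×88.3 = 67.096%
Difference = 67.096 − 61.4381 = 5.6579 pp.

+5.7 percentage points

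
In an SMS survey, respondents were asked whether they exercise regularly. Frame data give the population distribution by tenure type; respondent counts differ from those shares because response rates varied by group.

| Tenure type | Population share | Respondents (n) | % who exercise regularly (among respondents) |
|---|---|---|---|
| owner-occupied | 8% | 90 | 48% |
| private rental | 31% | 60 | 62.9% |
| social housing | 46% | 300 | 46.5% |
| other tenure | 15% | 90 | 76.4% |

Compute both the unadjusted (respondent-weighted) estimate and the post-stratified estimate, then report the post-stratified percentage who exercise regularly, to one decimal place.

Unadjusted (pooled respondent) estimate weights by respondent counts:
  (90/540)×48 + (60/540)×62.9 + (300/540)×46.5 + (90/540)×76.4 = 53.5556%
Reweighting by population tenure type shares:
  0.08×48 + 0.31×62.9 + 0.46×46.5 + 0.15×76.4 = 56.189%

56.2%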